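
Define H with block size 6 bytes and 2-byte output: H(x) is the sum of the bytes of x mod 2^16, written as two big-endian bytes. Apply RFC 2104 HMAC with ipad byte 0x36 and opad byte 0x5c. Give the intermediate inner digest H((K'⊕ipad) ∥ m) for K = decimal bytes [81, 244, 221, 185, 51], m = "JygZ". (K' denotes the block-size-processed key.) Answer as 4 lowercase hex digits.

0462

Key decimal bytes [81, 244, 221, 185, 51] = 51 f4 dd b9 33 is 5 bytes ≤ B = 6; zero-pad to 6 bytes: K' = 51 f4 dd b9 33 00.
K' ⊕ ipad = 67 c2 eb 8f 05 36.
Inner input = 67 c2 eb 8f 05 36 ∥ 4a 79 67 5a.
Inner hash: sum = 103+194+235+143+5+54+74+121+103+90 = 1122 → 04 62.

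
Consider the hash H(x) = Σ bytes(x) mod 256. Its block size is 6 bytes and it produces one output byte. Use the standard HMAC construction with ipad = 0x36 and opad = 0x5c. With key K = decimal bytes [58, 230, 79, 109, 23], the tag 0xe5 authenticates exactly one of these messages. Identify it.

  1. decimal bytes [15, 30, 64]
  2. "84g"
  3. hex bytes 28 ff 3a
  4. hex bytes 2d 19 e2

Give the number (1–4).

2

Key decimal bytes [58, 230, 79, 109, 23] = 3a e6 4f 6d 17 is 5 bytes ≤ B = 6; zero-pad to 6 bytes: K' = 3a e6 4f 6d 17 00.
K' ⊕ ipad = 0c d0 79 5b 21 36; K' ⊕ opad = 66 ba 13 31 4b 5c.
m1: inner = H(0c d0 79 5b 21 36 0f 1e 40) = 74; tag = H(66 ba 13 31 4b 5c 74) = 7f
m2: inner = H(0c d0 79 5b 21 36 38 34 67) = da; tag = H(66 ba 13 31 4b 5c da) = e5 ← matches
m3: inner = H(0c d0 79 5b 21 36 28 ff 3a) = 68; tag = H(66 ba 13 31 4b 5c 68) = 73
m4: inner = H(0c d0 79 5b 21 36 2d 19 e2) = 2f; tag = H(66 ba 13 31 4b 5c 2f) = 3a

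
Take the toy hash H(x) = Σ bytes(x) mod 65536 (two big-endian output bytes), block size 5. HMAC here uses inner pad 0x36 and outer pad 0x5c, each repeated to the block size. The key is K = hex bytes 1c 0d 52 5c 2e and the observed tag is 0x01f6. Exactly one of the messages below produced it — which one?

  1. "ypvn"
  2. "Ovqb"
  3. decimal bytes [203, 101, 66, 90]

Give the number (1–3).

2

Key hex bytes 1c 0d 52 5c 2e is exactly B = 5 bytes: K' = 1c 0d 52 5c 2e.
K' ⊕ ipad = 2a 3b 64 6a 18; K' ⊕ opad = 40 51 0e 00 72.
m1: inner = H(2a 3b 64 6a 18 79 70 76 6e) = 03 18; tag = H(40 51 0e 00 72 03 18) = 012c
m2: inner = H(2a 3b 64 6a 18 4f 76 71 62) = 02 e3; tag = H(40 51 0e 00 72 02 e3) = 01f6 ← matches
m3: inner = H(2a 3b 64 6a 18 cb 65 42 5a) = 03 17; tag = H(40 51 0e 00 72 03 17) = 012b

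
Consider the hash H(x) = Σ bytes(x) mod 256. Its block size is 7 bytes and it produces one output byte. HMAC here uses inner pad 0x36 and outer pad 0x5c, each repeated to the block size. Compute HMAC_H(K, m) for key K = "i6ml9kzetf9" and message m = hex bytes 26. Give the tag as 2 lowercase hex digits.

Key "i6ml9kzetf9" = 69 36 6d 6c 39 6b 7a 65 74 66 39 is 11 bytes > B = 7, so hash it first: H(key) = 0e, then zero-pad to 7 bytes: K' = 0e 00 00 00 00 00 00.
K' ⊕ ipad = 38 36 36 36 36 36 36.  K' ⊕ opad = 52 5c 5c 5c 5c 5c 5c.
Inner input = (K'⊕ipad) ∥ m = 38 36 36 36 36 36 36 ∥ 26.
Inner hash: sum = 56+54+54+54+54+54+54+38 = 418; mod 256 = 162 → a2.
Outer input = (K'⊕opad) ∥ inner = 52 5c 5c 5c 5c 5c 5c ∥ a2.
Outer hash (tag): sum = 82+92+92+92+92+92+92+162 = 796; mod 256 = 28 → 1c.

1c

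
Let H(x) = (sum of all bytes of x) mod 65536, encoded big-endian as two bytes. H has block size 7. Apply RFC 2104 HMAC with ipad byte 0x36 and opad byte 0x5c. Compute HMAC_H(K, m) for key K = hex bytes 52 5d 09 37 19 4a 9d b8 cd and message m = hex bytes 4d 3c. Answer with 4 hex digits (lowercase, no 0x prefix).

0263

Key hex bytes 52 5d 09 37 19 4a 9d b8 cd is 9 bytes > B = 7, so hash it first: H(key) = 03 74, then zero-pad to 7 bytes: K' = 03 74 00 00 00 00 00.
K' ⊕ ipad = 35 42 36 36 36 36 36.  K' ⊕ opad = 5f 28 5c 5c 5c 5c 5c.
Inner input = (K'⊕ipad) ∥ m = 35 42 36 36 36 36 36 ∥ 4d 3c.
Inner hash: sum = 53+66+54+54+54+54+54+77+60 = 526 → 02 0e.
Outer input = (K'⊕opad) ∥ inner = 5f 28 5c 5c 5c 5c 5c ∥ 02 0e.
Outer hash (tag): sum = 95+40+92+92+92+92+92+2+14 = 611 → 02 63.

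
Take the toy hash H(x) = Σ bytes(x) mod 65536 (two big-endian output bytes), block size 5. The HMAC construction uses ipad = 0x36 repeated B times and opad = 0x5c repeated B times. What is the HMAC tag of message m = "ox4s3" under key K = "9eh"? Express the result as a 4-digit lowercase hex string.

0279

Key "9eh" = 39 65 68 is 3 bytes ≤ B = 5; zero-pad to 5 bytes: K' = 39 65 68 00 00.
K' ⊕ ipad = 0f 53 5e 36 36.  K' ⊕ opad = 65 39 34 5c 5c.
Inner input = (K'⊕ipad) ∥ m = 0f 53 5e 36 36 ∥ 6f 78 34 73 33.
Inner hash: sum = 15+83+94+54+54+111+120+52+115+51 = 749 → 02 ed.
Outer input = (K'⊕opad) ∥ inner = 65 39 34 5c 5c ∥ 02 ed.
Outer hash (tag): sum = 101+57+52+92+92+2+237 = 633 → 02 79.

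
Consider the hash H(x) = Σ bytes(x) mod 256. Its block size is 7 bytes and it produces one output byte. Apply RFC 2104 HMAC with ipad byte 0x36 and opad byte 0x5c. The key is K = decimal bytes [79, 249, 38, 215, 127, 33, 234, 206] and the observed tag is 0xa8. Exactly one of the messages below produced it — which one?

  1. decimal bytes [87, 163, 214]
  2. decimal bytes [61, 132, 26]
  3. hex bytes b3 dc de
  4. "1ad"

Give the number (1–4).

Key decimal bytes [79, 249, 38, 215, 127, 33, 234, 206] = 4f f9 26 d7 7f 21 ea ce is 8 bytes > B = 7, so hash it first: H(key) = 9d, then zero-pad to 7 bytes: K' = 9d 00 00 00 00 00 00.
K' ⊕ ipad = ab 36 36 36 36 36 36; K' ⊕ opad = c1 5c 5c 5c 5c 5c 5c.
m1: inner = H(ab 36 36 36 36 36 36 57 a3 d6) = bf; tag = H(c1 5c 5c 5c 5c 5c 5c bf) = a8 ← matches
m2: inner = H(ab 36 36 36 36 36 36 3d 84 1a) = ca; tag = H(c1 5c 5c 5c 5c 5c 5c ca) = b3
m3: inner = H(ab 36 36 36 36 36 36 b3 dc de) = 5c; tag = H(c1 5c 5c 5c 5c 5c 5c 5c) = 45
m4: inner = H(ab 36 36 36 36 36 36 31 61 64) = e5; tag = H(c1 5c 5c 5c 5c 5c 5c e5) = ce

1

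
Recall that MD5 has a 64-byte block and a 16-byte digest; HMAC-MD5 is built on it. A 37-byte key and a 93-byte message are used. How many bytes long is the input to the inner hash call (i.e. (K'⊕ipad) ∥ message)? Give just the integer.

Key is 37 ≤ 64 bytes, zero-padded: |K'| = 64.
Inner input = (K'⊕ipad) ∥ m → 64 + 93 = 157 bytes.

157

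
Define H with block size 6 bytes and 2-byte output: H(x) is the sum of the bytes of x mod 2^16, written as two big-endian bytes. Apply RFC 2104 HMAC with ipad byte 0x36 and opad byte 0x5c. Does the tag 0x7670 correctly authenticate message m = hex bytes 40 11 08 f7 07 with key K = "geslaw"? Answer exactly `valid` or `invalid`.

invalid

Key "geslaw" = 67 65 73 6c 61 77 is exactly B = 6 bytes: K' = 67 65 73 6c 61 77.
K' ⊕ ipad = 51 53 45 5a 57 41; K' ⊕ opad = 3b 39 2f 30 3d 2b.
Inner hash: sum = 81+83+69+90+87+65+64+17+8+247+7 = 818 → 03 32.
Outer hash (recomputed tag): sum = 59+57+47+48+61+43+3+50 = 368 → 01 70.
Recomputed tag = 0170; claimed = 7670 → mismatch.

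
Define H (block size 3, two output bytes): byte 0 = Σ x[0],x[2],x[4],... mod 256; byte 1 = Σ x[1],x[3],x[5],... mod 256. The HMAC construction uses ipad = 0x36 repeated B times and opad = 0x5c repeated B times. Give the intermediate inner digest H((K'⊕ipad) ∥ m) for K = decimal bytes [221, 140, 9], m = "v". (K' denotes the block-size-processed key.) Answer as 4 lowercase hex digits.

2a30

Key decimal bytes [221, 140, 9] = dd 8c 09 is exactly B = 3 bytes: K' = dd 8c 09.
K' ⊕ ipad = eb ba 3f.
Inner input = eb ba 3f ∥ 76.
Inner hash: even-index sum = 298 mod 256 = 42; odd-index sum = 304 mod 256 = 48 → 2a 30.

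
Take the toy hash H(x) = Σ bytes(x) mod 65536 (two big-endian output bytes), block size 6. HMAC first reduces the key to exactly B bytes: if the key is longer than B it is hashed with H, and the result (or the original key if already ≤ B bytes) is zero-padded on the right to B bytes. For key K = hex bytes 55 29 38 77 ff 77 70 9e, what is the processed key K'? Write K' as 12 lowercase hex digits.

03b100000000

|K| = 8 > B = 6, so first hash the key.
H(K): sum = 85+41+56+119+255+119+112+158 = 945 → 03 b1.
Zero-pad H(K) = 03 b1 to 6 bytes: K' = 03 b1 00 00 00 00.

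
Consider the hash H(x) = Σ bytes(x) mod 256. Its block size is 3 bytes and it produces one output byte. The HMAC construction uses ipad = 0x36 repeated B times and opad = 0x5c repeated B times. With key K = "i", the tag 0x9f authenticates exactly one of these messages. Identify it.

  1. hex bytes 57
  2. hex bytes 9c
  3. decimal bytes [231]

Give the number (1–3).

3

Key "i" = 69 is 1 byte ≤ B = 3; zero-pad to 3 bytes: K' = 69 00 00.
K' ⊕ ipad = 5f 36 36; K' ⊕ opad = 35 5c 5c.
m1: inner = H(5f 36 36 57) = 22; tag = H(35 5c 5c 22) = 0f
m2: inner = H(5f 36 36 9c) = 67; tag = H(35 5c 5c 67) = 54
m3: inner = H(5f 36 36 e7) = b2; tag = H(35 5c 5c b2) = 9f ← matches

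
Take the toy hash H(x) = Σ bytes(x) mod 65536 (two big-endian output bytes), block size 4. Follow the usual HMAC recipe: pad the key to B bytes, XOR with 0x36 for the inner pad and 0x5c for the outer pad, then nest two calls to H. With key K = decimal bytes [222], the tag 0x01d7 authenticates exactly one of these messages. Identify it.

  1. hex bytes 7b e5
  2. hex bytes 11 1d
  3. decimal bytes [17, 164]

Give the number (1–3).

Key decimal bytes [222] = de is 1 byte ≤ B = 4; zero-pad to 4 bytes: K' = de 00 00 00.
K' ⊕ ipad = e8 36 36 36; K' ⊕ opad = 82 5c 5c 5c.
m1: inner = H(e8 36 36 36 7b e5) = 02 ea; tag = H(82 5c 5c 5c 02 ea) = 0282
m2: inner = H(e8 36 36 36 11 1d) = 01 b8; tag = H(82 5c 5c 5c 01 b8) = 024f
m3: inner = H(e8 36 36 36 11 a4) = 02 3f; tag = H(82 5c 5c 5c 02 3f) = 01d7 ← matches

3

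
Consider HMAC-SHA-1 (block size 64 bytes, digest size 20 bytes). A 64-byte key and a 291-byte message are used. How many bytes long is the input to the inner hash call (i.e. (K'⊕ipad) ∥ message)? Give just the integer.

355

Key is 64 ≤ 64 bytes, zero-padded: |K'| = 64.
Inner input = (K'⊕ipad) ∥ m → 64 + 291 = 355 bytes.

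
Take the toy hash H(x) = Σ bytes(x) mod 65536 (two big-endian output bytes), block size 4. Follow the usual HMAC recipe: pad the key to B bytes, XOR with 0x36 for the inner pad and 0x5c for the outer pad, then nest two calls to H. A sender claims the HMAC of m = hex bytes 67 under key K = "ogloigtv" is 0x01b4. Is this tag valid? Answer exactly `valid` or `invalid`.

Key "ogloigtv" = 6f 67 6c 6f 69 67 74 76 is 8 bytes > B = 4, so hash it first: H(key) = 03 6b, then zero-pad to 4 bytes: K' = 03 6b 00 00.
K' ⊕ ipad = 35 5d 36 36; K' ⊕ opad = 5f 37 5c 5c.
Inner hash: sum = 53+93+54+54+103 = 357 → 01 65.
Outer hash (recomputed tag): sum = 95+55+92+92+1+101 = 436 → 01 b4.
Recomputed tag = 01b4; claimed = 01b4 → match.

valid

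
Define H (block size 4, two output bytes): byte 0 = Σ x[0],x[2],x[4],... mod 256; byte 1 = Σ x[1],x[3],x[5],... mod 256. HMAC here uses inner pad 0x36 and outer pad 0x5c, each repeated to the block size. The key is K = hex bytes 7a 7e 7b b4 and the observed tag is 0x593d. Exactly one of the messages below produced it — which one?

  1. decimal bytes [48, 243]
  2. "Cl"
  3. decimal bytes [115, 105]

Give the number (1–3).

3

Key hex bytes 7a 7e 7b b4 is exactly B = 4 bytes: K' = 7a 7e 7b b4.
K' ⊕ ipad = 4c 48 4d 82; K' ⊕ opad = 26 22 27 e8.
m1: inner = H(4c 48 4d 82 30 f3) = c9 bd; tag = H(26 22 27 e8 c9 bd) = 16c7
m2: inner = H(4c 48 4d 82 43 6c) = dc 36; tag = H(26 22 27 e8 dc 36) = 2940
m3: inner = H(4c 48 4d 82 73 69) = 0c 33; tag = H(26 22 27 e8 0c 33) = 593d ← matches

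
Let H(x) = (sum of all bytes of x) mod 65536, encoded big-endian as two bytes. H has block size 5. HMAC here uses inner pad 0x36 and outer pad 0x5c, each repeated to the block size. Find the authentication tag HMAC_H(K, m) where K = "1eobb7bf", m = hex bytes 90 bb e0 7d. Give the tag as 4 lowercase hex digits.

0286

Key "1eobb7bf" = 31 65 6f 62 62 37 62 66 is 8 bytes > B = 5, so hash it first: H(key) = 02 c8, then zero-pad to 5 bytes: K' = 02 c8 00 00 00.
K' ⊕ ipad = 34 fe 36 36 36.  K' ⊕ opad = 5e 94 5c 5c 5c.
Inner input = (K'⊕ipad) ∥ m = 34 fe 36 36 36 ∥ 90 bb e0 7d.
Inner hash: sum = 52+254+54+54+54+144+187+224+125 = 1148 → 04 7c.
Outer input = (K'⊕opad) ∥ inner = 5e 94 5c 5c 5c ∥ 04 7c.
Outer hash (tag): sum = 94+148+92+92+92+4+124 = 646 → 02 86.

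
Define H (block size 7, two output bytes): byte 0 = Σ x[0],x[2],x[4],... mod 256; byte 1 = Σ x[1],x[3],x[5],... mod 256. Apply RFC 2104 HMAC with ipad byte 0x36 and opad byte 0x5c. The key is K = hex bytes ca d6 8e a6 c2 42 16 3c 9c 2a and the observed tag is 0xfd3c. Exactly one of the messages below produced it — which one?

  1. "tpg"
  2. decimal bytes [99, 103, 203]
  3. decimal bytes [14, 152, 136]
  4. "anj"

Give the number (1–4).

1

Key hex bytes ca d6 8e a6 c2 42 16 3c 9c 2a is 10 bytes > B = 7, so hash it first: H(key) = cc 24, then zero-pad to 7 bytes: K' = cc 24 00 00 00 00 00.
K' ⊕ ipad = fa 12 36 36 36 36 36; K' ⊕ opad = 90 78 5c 5c 5c 5c 5c.
m1: inner = H(fa 12 36 36 36 36 36 74 70 67) = 0c 59; tag = H(90 78 5c 5c 5c 5c 5c 0c 59) = fd3c ← matches
m2: inner = H(fa 12 36 36 36 36 36 63 67 cb) = 03 ac; tag = H(90 78 5c 5c 5c 5c 5c 03 ac) = 5033
m3: inner = H(fa 12 36 36 36 36 36 0e 98 88) = 34 14; tag = H(90 78 5c 5c 5c 5c 5c 34 14) = b864
m4: inner = H(fa 12 36 36 36 36 36 61 6e 6a) = 0a 49; tag = H(90 78 5c 5c 5c 5c 5c 0a 49) = ed3a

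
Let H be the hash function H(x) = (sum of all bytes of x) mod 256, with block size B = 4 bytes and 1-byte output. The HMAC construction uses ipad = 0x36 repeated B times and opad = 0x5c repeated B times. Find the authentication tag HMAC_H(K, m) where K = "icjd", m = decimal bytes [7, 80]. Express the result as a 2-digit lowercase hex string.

Key "icjd" = 69 63 6a 64 is exactly B = 4 bytes: K' = 69 63 6a 64.
K' ⊕ ipad = 5f 55 5c 52.  K' ⊕ opad = 35 3f 36 38.
Inner input = (K'⊕ipad) ∥ m = 5f 55 5c 52 ∥ 07 50.
Inner hash: sum = 95+85+92+82+7+80 = 441; mod 256 = 185 → b9.
Outer input = (K'⊕opad) ∥ inner = 35 3f 36 38 ∥ b9.
Outer hash (tag): sum = 53+63+54+56+185 = 411; mod 256 = 155 → 9b.

9b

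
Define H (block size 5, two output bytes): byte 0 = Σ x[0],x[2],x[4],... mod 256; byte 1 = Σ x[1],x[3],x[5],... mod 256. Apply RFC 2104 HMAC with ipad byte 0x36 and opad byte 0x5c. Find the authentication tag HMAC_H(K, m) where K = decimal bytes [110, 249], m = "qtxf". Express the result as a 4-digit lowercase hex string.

Key decimal bytes [110, 249] = 6e f9 is 2 bytes ≤ B = 5; zero-pad to 5 bytes: K' = 6e f9 00 00 00.
K' ⊕ ipad = 58 cf 36 36 36.  K' ⊕ opad = 32 a5 5c 5c 5c.
Inner input = (K'⊕ipad) ∥ m = 58 cf 36 36 36 ∥ 71 74 78 66.
Inner hash: even-index sum = 414 mod 256 = 158; odd-index sum = 494 mod 256 = 238 → 9e ee.
Outer input = (K'⊕opad) ∥ inner = 32 a5 5c 5c 5c ∥ 9e ee.
Outer hash (tag): even-index sum = 472 mod 256 = 216; odd-index sum = 415 mod 256 = 159 → d8 9f.

d89f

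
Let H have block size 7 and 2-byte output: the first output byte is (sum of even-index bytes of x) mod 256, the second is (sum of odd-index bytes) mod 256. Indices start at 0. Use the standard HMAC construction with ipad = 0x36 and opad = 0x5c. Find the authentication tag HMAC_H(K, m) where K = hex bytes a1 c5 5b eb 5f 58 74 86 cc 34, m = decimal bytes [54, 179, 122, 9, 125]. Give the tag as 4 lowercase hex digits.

Key hex bytes a1 c5 5b eb 5f 58 74 86 cc 34 is 10 bytes > B = 7, so hash it first: H(key) = 9b c2, then zero-pad to 7 bytes: K' = 9b c2 00 00 00 00 00.
K' ⊕ ipad = ad f4 36 36 36 36 36.  K' ⊕ opad = c7 9e 5c 5c 5c 5c 5c.
Inner input = (K'⊕ipad) ∥ m = ad f4 36 36 36 36 36 ∥ 36 b3 7a 09 7d.
Inner hash: even-index sum = 523 mod 256 = 11; odd-index sum = 653 mod 256 = 141 → 0b 8d.
Outer input = (K'⊕opad) ∥ inner = c7 9e 5c 5c 5c 5c 5c ∥ 0b 8d.
Outer hash (tag): even-index sum = 616 mod 256 = 104; odd-index sum = 353 mod 256 = 97 → 68 61.

6861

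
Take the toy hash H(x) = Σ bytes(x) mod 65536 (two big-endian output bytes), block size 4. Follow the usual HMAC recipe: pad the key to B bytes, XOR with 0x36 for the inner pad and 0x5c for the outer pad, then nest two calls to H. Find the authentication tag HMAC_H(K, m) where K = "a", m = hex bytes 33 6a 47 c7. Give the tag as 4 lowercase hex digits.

Key "a" = 61 is 1 byte ≤ B = 4; zero-pad to 4 bytes: K' = 61 00 00 00.
K' ⊕ ipad = 57 36 36 36.  K' ⊕ opad = 3d 5c 5c 5c.
Inner input = (K'⊕ipad) ∥ m = 57 36 36 36 ∥ 33 6a 47 c7.
Inner hash: sum = 87+54+54+54+51+106+71+199 = 676 → 02 a4.
Outer input = (K'⊕opad) ∥ inner = 3d 5c 5c 5c ∥ 02 a4.
Outer hash (tag): sum = 61+92+92+92+2+164 = 503 → 01 f7.

01f7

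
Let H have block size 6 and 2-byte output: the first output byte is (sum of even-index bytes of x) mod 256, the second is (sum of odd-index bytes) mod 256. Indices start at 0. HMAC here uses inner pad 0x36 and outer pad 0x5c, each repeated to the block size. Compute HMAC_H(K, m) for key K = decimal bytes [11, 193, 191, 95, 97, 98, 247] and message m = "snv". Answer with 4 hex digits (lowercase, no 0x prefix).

9f24

Key decimal bytes [11, 193, 191, 95, 97, 98, 247] = 0b c1 bf 5f 61 62 f7 is 7 bytes > B = 6, so hash it first: H(key) = 22 82, then zero-pad to 6 bytes: K' = 22 82 00 00 00 00.
K' ⊕ ipad = 14 b4 36 36 36 36.  K' ⊕ opad = 7e de 5c 5c 5c 5c.
Inner input = (K'⊕ipad) ∥ m = 14 b4 36 36 36 36 ∥ 73 6e 76.
Inner hash: even-index sum = 361 mod 256 = 105; odd-index sum = 398 mod 256 = 142 → 69 8e.
Outer input = (K'⊕opad) ∥ inner = 7e de 5c 5c 5c 5c ∥ 69 8e.
Outer hash (tag): even-index sum = 415 mod 256 = 159; odd-index sum = 548 mod 256 = 36 → 9f 24.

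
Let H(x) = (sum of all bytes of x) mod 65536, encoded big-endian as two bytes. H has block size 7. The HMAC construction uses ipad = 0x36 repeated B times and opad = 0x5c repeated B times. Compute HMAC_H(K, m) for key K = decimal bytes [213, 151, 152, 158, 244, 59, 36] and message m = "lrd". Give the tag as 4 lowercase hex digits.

0562

Key decimal bytes [213, 151, 152, 158, 244, 59, 36] = d5 97 98 9e f4 3b 24 is exactly B = 7 bytes: K' = d5 97 98 9e f4 3b 24.
K' ⊕ ipad = e3 a1 ae a8 c2 0d 12.  K' ⊕ opad = 89 cb c4 c2 a8 67 78.
Inner input = (K'⊕ipad) ∥ m = e3 a1 ae a8 c2 0d 12 ∥ 6c 72 64.
Inner hash: sum = 227+161+174+168+194+13+18+108+114+100 = 1277 → 04 fd.
Outer input = (K'⊕opad) ∥ inner = 89 cb c4 c2 a8 67 78 ∥ 04 fd.
Outer hash (tag): sum = 137+203+196+194+168+103+120+4+253 = 1378 → 05 62.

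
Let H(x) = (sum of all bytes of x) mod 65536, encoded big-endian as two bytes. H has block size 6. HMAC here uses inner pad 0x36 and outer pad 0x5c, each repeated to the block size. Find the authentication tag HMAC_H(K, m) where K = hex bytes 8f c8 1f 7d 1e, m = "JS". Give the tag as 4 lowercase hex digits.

0292

Key hex bytes 8f c8 1f 7d 1e is 5 bytes ≤ B = 6; zero-pad to 6 bytes: K' = 8f c8 1f 7d 1e 00.
K' ⊕ ipad = b9 fe 29 4b 28 36.  K' ⊕ opad = d3 94 43 21 42 5c.
Inner input = (K'⊕ipad) ∥ m = b9 fe 29 4b 28 36 ∥ 4a 53.
Inner hash: sum = 185+254+41+75+40+54+74+83 = 806 → 03 26.
Outer input = (K'⊕opad) ∥ inner = d3 94 43 21 42 5c ∥ 03 26.
Outer hash (tag): sum = 211+148+67+33+66+92+3+38 = 658 → 02 92.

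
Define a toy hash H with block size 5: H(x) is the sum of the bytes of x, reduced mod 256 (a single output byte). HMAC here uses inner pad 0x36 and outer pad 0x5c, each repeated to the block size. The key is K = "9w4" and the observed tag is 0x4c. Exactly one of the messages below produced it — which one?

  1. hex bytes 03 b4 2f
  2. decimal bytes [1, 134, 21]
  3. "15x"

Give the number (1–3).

Key "9w4" = 39 77 34 is 3 bytes ≤ B = 5; zero-pad to 5 bytes: K' = 39 77 34 00 00.
K' ⊕ ipad = 0f 41 02 36 36; K' ⊕ opad = 65 2b 68 5c 5c.
m1: inner = H(0f 41 02 36 36 03 b4 2f) = a4; tag = H(65 2b 68 5c 5c a4) = 54
m2: inner = H(0f 41 02 36 36 01 86 15) = 5a; tag = H(65 2b 68 5c 5c 5a) = 0a
m3: inner = H(0f 41 02 36 36 31 35 78) = 9c; tag = H(65 2b 68 5c 5c 9c) = 4c ← matches

3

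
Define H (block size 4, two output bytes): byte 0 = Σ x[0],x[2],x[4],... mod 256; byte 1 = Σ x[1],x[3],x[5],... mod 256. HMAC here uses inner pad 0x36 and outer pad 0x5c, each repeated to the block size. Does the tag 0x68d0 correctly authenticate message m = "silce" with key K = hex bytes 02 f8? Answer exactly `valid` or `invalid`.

valid

Key hex bytes 02 f8 is 2 bytes ≤ B = 4; zero-pad to 4 bytes: K' = 02 f8 00 00.
K' ⊕ ipad = 34 ce 36 36; K' ⊕ opad = 5e a4 5c 5c.
Inner hash: even-index sum = 430 mod 256 = 174; odd-index sum = 464 mod 256 = 208 → ae d0.
Outer hash (recomputed tag): even-index sum = 360 mod 256 = 104; odd-index sum = 464 mod 256 = 208 → 68 d0.
Recomputed tag = 68d0; claimed = 68d0 → match.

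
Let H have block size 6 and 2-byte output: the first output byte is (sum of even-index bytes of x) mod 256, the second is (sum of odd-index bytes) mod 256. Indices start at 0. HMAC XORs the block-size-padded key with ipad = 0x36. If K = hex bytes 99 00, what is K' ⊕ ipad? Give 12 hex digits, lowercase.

Key hex bytes 99 00 is 2 bytes ≤ B = 6; zero-pad to 6 bytes: K' = 99 00 00 00 00 00.
XOR each byte with 0x36: 99⊕36=af, 00⊕36=36, 00⊕36=36, 00⊕36=36, 00⊕36=36, 00⊕36=36.

af3636363636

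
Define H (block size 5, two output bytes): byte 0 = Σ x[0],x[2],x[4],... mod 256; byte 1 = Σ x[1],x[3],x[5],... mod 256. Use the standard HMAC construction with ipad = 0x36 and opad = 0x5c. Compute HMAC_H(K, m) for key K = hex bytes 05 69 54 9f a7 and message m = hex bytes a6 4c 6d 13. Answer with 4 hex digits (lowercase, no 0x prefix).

777d

Key hex bytes 05 69 54 9f a7 is exactly B = 5 bytes: K' = 05 69 54 9f a7.
K' ⊕ ipad = 33 5f 62 a9 91.  K' ⊕ opad = 59 35 08 c3 fb.
Inner input = (K'⊕ipad) ∥ m = 33 5f 62 a9 91 ∥ a6 4c 6d 13.
Inner hash: even-index sum = 389 mod 256 = 133; odd-index sum = 539 mod 256 = 27 → 85 1b.
Outer input = (K'⊕opad) ∥ inner = 59 35 08 c3 fb ∥ 85 1b.
Outer hash (tag): even-index sum = 375 mod 256 = 119; odd-index sum = 381 mod 256 = 125 → 77 7d.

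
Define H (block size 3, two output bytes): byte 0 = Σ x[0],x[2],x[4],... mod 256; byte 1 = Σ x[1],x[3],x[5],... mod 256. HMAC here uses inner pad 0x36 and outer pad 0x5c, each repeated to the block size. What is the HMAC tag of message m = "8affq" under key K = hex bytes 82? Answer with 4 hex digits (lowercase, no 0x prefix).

Key hex bytes 82 is 1 byte ≤ B = 3; zero-pad to 3 bytes: K' = 82 00 00.
K' ⊕ ipad = b4 36 36.  K' ⊕ opad = de 5c 5c.
Inner input = (K'⊕ipad) ∥ m = b4 36 36 ∥ 38 61 66 66 71.
Inner hash: even-index sum = 433 mod 256 = 177; odd-index sum = 325 mod 256 = 69 → b1 45.
Outer input = (K'⊕opad) ∥ inner = de 5c 5c ∥ b1 45.
Outer hash (tag): even-index sum = 383 mod 256 = 127; odd-index sum = 269 mod 256 = 13 → 7f 0d.

7f0d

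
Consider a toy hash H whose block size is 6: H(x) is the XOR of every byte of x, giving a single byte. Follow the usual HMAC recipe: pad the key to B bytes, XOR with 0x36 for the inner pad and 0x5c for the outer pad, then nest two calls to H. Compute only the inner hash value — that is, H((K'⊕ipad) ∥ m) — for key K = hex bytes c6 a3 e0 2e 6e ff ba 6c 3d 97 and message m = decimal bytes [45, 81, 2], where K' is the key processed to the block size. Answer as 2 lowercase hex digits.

Key hex bytes c6 a3 e0 2e 6e ff ba 6c 3d 97 is 10 bytes > B = 6, so hash it first: H(key) = 46, then zero-pad to 6 bytes: K' = 46 00 00 00 00 00.
K' ⊕ ipad = 70 36 36 36 36 36.
Inner input = 70 36 36 36 36 36 ∥ 2d 51 02.
Inner hash: XOR 70⊕36⊕36⊕36⊕36⊕36⊕2d⊕51⊕02 = 38.

38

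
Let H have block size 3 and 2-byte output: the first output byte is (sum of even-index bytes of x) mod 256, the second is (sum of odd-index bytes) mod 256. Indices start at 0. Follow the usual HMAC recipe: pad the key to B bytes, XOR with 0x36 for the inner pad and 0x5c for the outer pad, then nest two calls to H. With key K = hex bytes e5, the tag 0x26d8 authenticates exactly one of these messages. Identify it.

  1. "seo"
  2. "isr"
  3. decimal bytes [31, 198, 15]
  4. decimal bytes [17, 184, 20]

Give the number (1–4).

Key hex bytes e5 is 1 byte ≤ B = 3; zero-pad to 3 bytes: K' = e5 00 00.
K' ⊕ ipad = d3 36 36; K' ⊕ opad = b9 5c 5c.
m1: inner = H(d3 36 36 73 65 6f) = 6e 18; tag = H(b9 5c 5c 6e 18) = 2dca
m2: inner = H(d3 36 36 69 73 72) = 7c 11; tag = H(b9 5c 5c 7c 11) = 26d8 ← matches
m3: inner = H(d3 36 36 1f c6 0f) = cf 64; tag = H(b9 5c 5c cf 64) = 792b
m4: inner = H(d3 36 36 11 b8 14) = c1 5b; tag = H(b9 5c 5c c1 5b) = 701d

2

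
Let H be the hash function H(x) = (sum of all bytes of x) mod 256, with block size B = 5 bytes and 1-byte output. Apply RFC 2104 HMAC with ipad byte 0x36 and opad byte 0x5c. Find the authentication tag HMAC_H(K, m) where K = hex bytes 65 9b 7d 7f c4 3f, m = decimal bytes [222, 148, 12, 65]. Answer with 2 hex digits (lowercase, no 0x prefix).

Key hex bytes 65 9b 7d 7f c4 3f is 6 bytes > B = 5, so hash it first: H(key) = ff, then zero-pad to 5 bytes: K' = ff 00 00 00 00.
K' ⊕ ipad = c9 36 36 36 36.  K' ⊕ opad = a3 5c 5c 5c 5c.
Inner input = (K'⊕ipad) ∥ m = c9 36 36 36 36 ∥ de 94 0c 41.
Inner hash: sum = 201+54+54+54+54+222+148+12+65 = 864; mod 256 = 96 → 60.
Outer input = (K'⊕opad) ∥ inner = a3 5c 5c 5c 5c ∥ 60.
Outer hash (tag): sum = 163+92+92+92+92+96 = 627; mod 256 = 115 → 73.

73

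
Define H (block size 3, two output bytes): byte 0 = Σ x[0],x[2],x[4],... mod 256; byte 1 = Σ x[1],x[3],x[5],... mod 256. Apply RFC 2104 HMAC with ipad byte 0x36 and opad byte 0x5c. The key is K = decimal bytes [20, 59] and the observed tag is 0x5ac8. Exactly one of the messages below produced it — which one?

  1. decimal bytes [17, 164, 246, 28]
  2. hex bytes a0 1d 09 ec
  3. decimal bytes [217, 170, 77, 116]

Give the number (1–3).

2

Key decimal bytes [20, 59] = 14 3b is 2 bytes ≤ B = 3; zero-pad to 3 bytes: K' = 14 3b 00.
K' ⊕ ipad = 22 0d 36; K' ⊕ opad = 48 67 5c.
m1: inner = H(22 0d 36 11 a4 f6 1c) = 18 14; tag = H(48 67 5c 18 14) = b87f
m2: inner = H(22 0d 36 a0 1d 09 ec) = 61 b6; tag = H(48 67 5c 61 b6) = 5ac8 ← matches
m3: inner = H(22 0d 36 d9 aa 4d 74) = 76 33; tag = H(48 67 5c 76 33) = d7dd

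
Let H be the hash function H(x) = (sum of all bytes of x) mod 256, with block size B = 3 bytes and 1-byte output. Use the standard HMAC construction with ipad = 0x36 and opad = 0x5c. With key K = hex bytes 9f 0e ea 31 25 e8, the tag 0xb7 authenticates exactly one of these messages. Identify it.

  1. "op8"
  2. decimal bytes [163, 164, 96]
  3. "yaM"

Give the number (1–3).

Key hex bytes 9f 0e ea 31 25 e8 is 6 bytes > B = 3, so hash it first: H(key) = d5, then zero-pad to 3 bytes: K' = d5 00 00.
K' ⊕ ipad = e3 36 36; K' ⊕ opad = 89 5c 5c.
m1: inner = H(e3 36 36 6f 70 38) = 66; tag = H(89 5c 5c 66) = a7
m2: inner = H(e3 36 36 a3 a4 60) = f6; tag = H(89 5c 5c f6) = 37
m3: inner = H(e3 36 36 79 61 4d) = 76; tag = H(89 5c 5c 76) = b7 ← matches

3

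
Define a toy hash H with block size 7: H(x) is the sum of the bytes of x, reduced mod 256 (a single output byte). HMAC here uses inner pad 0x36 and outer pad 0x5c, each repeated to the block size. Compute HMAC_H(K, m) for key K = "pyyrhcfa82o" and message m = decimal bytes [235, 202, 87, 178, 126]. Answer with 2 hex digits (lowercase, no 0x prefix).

Key "pyyrhcfa82o" = 70 79 79 72 68 63 66 61 38 32 6f is 11 bytes > B = 7, so hash it first: H(key) = 3f, then zero-pad to 7 bytes: K' = 3f 00 00 00 00 00 00.
K' ⊕ ipad = 09 36 36 36 36 36 36.  K' ⊕ opad = 63 5c 5c 5c 5c 5c 5c.
Inner input = (K'⊕ipad) ∥ m = 09 36 36 36 36 36 36 ∥ eb ca 57 b2 7e.
Inner hash: sum = 9+54+54+54+54+54+54+235+202+87+178+126 = 1161; mod 256 = 137 → 89.
Outer input = (K'⊕opad) ∥ inner = 63 5c 5c 5c 5c 5c 5c ∥ 89.
Outer hash (tag): sum = 99+92+92+92+92+92+92+137 = 788; mod 256 = 20 → 14.

14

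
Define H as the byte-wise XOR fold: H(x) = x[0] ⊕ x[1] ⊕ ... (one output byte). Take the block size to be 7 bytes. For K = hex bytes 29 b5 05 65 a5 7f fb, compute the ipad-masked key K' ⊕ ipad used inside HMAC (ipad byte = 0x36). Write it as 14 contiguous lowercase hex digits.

Key hex bytes 29 b5 05 65 a5 7f fb is exactly B = 7 bytes: K' = 29 b5 05 65 a5 7f fb.
XOR each byte with 0x36: 29⊕36=1f, b5⊕36=83, 05⊕36=33, 65⊕36=53, a5⊕36=93, 7f⊕36=49, fb⊕36=cd.

1f8333539349cd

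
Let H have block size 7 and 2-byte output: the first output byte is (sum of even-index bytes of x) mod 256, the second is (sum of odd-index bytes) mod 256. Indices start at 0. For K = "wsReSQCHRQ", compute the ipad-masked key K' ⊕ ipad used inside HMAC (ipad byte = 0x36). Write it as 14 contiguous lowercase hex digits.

Key "wsReSQCHRQ" = 77 73 52 65 53 51 43 48 52 51 is 10 bytes > B = 7, so hash it first: H(key) = b1 c2, then zero-pad to 7 bytes: K' = b1 c2 00 00 00 00 00.
XOR each byte with 0x36: b1⊕36=87, c2⊕36=f4, 00⊕36=36, 00⊕36=36, 00⊕36=36, 00⊕36=36, 00⊕36=36.

87f43636363636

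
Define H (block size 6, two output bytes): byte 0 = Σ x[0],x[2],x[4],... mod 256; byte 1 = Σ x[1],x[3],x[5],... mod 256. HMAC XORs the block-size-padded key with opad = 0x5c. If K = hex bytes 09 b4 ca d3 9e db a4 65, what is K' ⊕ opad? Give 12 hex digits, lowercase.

Key hex bytes 09 b4 ca d3 9e db a4 65 is 8 bytes > B = 6, so hash it first: H(key) = 15 c7, then zero-pad to 6 bytes: K' = 15 c7 00 00 00 00.
XOR each byte with 0x5c: 15⊕5c=49, c7⊕5c=9b, 00⊕5c=5c, 00⊕5c=5c, 00⊕5c=5c, 00⊕5c=5c.

499b5c5c5c5c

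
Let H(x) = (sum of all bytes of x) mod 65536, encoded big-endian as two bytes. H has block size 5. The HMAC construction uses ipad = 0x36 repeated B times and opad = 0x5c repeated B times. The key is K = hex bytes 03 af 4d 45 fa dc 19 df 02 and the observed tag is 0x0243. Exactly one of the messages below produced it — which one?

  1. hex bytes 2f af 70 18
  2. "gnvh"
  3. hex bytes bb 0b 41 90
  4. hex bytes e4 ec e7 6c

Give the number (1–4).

Key hex bytes 03 af 4d 45 fa dc 19 df 02 is 9 bytes > B = 5, so hash it first: H(key) = 04 14, then zero-pad to 5 bytes: K' = 04 14 00 00 00.
K' ⊕ ipad = 32 22 36 36 36; K' ⊕ opad = 58 48 5c 5c 5c.
m1: inner = H(32 22 36 36 36 2f af 70 18) = 02 5c; tag = H(58 48 5c 5c 5c 02 5c) = 0212
m2: inner = H(32 22 36 36 36 67 6e 76 68) = 02 a9; tag = H(58 48 5c 5c 5c 02 a9) = 025f
m3: inner = H(32 22 36 36 36 bb 0b 41 90) = 02 8d; tag = H(58 48 5c 5c 5c 02 8d) = 0243 ← matches
m4: inner = H(32 22 36 36 36 e4 ec e7 6c) = 04 19; tag = H(58 48 5c 5c 5c 04 19) = 01d1

3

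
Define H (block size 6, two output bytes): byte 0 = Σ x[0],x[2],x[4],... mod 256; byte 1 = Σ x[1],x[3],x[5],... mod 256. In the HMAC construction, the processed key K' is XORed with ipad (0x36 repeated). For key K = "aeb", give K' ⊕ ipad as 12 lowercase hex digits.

Key "aeb" = 61 65 62 is 3 bytes ≤ B = 6; zero-pad to 6 bytes: K' = 61 65 62 00 00 00.
XOR each byte with 0x36: 61⊕36=57, 65⊕36=53, 62⊕36=54, 00⊕36=36, 00⊕36=36, 00⊕36=36.

575354363636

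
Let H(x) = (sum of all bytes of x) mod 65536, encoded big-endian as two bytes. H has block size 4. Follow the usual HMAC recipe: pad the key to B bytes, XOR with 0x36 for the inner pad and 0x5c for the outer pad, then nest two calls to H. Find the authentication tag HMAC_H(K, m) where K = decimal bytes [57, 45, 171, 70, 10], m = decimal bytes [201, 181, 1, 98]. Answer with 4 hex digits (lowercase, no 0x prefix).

Key decimal bytes [57, 45, 171, 70, 10] = 39 2d ab 46 0a is 5 bytes > B = 4, so hash it first: H(key) = 01 61, then zero-pad to 4 bytes: K' = 01 61 00 00.
K' ⊕ ipad = 37 57 36 36.  K' ⊕ opad = 5d 3d 5c 5c.
Inner input = (K'⊕ipad) ∥ m = 37 57 36 36 ∥ c9 b5 01 62.
Inner hash: sum = 55+87+54+54+201+181+1+98 = 731 → 02 db.
Outer input = (K'⊕opad) ∥ inner = 5d 3d 5c 5c ∥ 02 db.
Outer hash (tag): sum = 93+61+92+92+2+219 = 559 → 02 2f.

022f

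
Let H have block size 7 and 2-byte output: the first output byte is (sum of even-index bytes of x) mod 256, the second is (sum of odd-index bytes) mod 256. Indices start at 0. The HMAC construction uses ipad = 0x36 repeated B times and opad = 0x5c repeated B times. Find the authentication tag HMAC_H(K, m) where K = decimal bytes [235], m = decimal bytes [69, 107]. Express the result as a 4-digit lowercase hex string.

b2fe

Key decimal bytes [235] = eb is 1 byte ≤ B = 7; zero-pad to 7 bytes: K' = eb 00 00 00 00 00 00.
K' ⊕ ipad = dd 36 36 36 36 36 36.  K' ⊕ opad = b7 5c 5c 5c 5c 5c 5c.
Inner input = (K'⊕ipad) ∥ m = dd 36 36 36 36 36 36 ∥ 45 6b.
Inner hash: even-index sum = 490 mod 256 = 234; odd-index sum = 231 mod 256 = 231 → ea e7.
Outer input = (K'⊕opad) ∥ inner = b7 5c 5c 5c 5c 5c 5c ∥ ea e7.
Outer hash (tag): even-index sum = 690 mod 256 = 178; odd-index sum = 510 mod 256 = 254 → b2 fe.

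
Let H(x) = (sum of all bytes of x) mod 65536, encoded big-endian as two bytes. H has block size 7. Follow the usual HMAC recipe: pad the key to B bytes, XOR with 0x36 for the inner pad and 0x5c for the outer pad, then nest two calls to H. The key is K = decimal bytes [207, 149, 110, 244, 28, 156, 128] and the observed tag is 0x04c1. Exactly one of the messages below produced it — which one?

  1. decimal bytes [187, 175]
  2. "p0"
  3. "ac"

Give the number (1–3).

1

Key decimal bytes [207, 149, 110, 244, 28, 156, 128] = cf 95 6e f4 1c 9c 80 is exactly B = 7 bytes: K' = cf 95 6e f4 1c 9c 80.
K' ⊕ ipad = f9 a3 58 c2 2a aa b6; K' ⊕ opad = 93 c9 32 a8 40 c0 dc.
m1: inner = H(f9 a3 58 c2 2a aa b6 bb af) = 05 aa; tag = H(93 c9 32 a8 40 c0 dc 05 aa) = 04c1 ← matches
m2: inner = H(f9 a3 58 c2 2a aa b6 70 30) = 04 e0; tag = H(93 c9 32 a8 40 c0 dc 04 e0) = 04f6
m3: inner = H(f9 a3 58 c2 2a aa b6 61 63) = 05 04; tag = H(93 c9 32 a8 40 c0 dc 05 04) = 041b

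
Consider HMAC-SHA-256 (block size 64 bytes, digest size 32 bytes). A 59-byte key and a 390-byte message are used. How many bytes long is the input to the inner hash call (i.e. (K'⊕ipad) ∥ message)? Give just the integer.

Key is 59 ≤ 64 bytes, zero-padded: |K'| = 64.
Inner input = (K'⊕ipad) ∥ m → 64 + 390 = 454 bytes.

454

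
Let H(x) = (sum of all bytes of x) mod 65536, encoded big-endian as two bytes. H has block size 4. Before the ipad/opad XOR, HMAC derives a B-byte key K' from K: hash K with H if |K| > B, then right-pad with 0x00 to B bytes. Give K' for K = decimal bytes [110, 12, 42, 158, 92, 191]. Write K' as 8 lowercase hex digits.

025d0000

|K| = 6 > B = 4, so first hash the key.
H(K): sum = 110+12+42+158+92+191 = 605 → 02 5d.
Zero-pad H(K) = 02 5d to 4 bytes: K' = 02 5d 00 00.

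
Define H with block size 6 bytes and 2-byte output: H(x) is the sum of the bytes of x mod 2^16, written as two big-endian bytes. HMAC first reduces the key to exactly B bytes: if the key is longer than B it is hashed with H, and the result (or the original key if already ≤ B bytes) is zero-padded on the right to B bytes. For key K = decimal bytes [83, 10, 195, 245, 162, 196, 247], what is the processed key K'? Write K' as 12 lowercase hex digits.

|K| = 7 > B = 6, so first hash the key.
H(K): sum = 83+10+195+245+162+196+247 = 1138 → 04 72.
Zero-pad H(K) = 04 72 to 6 bytes: K' = 04 72 00 00 00 00.

047200000000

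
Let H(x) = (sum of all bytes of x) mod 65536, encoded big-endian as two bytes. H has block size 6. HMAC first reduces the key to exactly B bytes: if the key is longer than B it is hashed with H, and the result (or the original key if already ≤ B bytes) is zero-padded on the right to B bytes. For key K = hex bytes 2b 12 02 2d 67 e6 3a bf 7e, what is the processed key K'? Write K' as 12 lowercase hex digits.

033000000000

|K| = 9 > B = 6, so first hash the key.
H(K): sum = 43+18+2+45+103+230+58+191+126 = 816 → 03 30.
Zero-pad H(K) = 03 30 to 6 bytes: K' = 03 30 00 00 00 00.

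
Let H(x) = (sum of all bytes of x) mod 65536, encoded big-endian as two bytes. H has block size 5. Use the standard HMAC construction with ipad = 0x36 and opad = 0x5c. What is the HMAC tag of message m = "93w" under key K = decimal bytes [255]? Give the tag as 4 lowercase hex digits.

0299

Key decimal bytes [255] = ff is 1 byte ≤ B = 5; zero-pad to 5 bytes: K' = ff 00 00 00 00.
K' ⊕ ipad = c9 36 36 36 36.  K' ⊕ opad = a3 5c 5c 5c 5c.
Inner input = (K'⊕ipad) ∥ m = c9 36 36 36 36 ∥ 39 33 77.
Inner hash: sum = 201+54+54+54+54+57+51+119 = 644 → 02 84.
Outer input = (K'⊕opad) ∥ inner = a3 5c 5c 5c 5c ∥ 02 84.
Outer hash (tag): sum = 163+92+92+92+92+2+132 = 665 → 02 99.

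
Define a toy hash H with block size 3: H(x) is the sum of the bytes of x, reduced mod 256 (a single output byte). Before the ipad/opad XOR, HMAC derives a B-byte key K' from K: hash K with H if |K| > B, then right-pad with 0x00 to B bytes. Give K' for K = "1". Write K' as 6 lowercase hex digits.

310000

Key "1" = 31 is 1 byte ≤ B = 3; zero-pad to 3 bytes: K' = 31 00 00.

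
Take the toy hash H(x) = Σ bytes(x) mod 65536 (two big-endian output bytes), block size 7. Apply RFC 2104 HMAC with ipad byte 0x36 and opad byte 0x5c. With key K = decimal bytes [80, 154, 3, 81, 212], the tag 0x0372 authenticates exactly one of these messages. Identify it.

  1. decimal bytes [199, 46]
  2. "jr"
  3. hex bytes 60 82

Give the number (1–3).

Key decimal bytes [80, 154, 3, 81, 212] = 50 9a 03 51 d4 is 5 bytes ≤ B = 7; zero-pad to 7 bytes: K' = 50 9a 03 51 d4 00 00.
K' ⊕ ipad = 66 ac 35 67 e2 36 36; K' ⊕ opad = 0c c6 5f 0d 88 5c 5c.
m1: inner = H(66 ac 35 67 e2 36 36 c7 2e) = 03 f1; tag = H(0c c6 5f 0d 88 5c 5c 03 f1) = 0372 ← matches
m2: inner = H(66 ac 35 67 e2 36 36 6a 72) = 03 d8; tag = H(0c c6 5f 0d 88 5c 5c 03 d8) = 0359
m3: inner = H(66 ac 35 67 e2 36 36 60 82) = 03 de; tag = H(0c c6 5f 0d 88 5c 5c 03 de) = 035f

1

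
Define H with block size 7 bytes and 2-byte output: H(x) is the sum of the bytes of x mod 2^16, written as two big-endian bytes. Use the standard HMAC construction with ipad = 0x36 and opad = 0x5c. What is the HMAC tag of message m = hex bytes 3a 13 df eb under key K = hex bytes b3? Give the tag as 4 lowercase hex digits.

03fa

Key hex bytes b3 is 1 byte ≤ B = 7; zero-pad to 7 bytes: K' = b3 00 00 00 00 00 00.
K' ⊕ ipad = 85 36 36 36 36 36 36.  K' ⊕ opad = ef 5c 5c 5c 5c 5c 5c.
Inner input = (K'⊕ipad) ∥ m = 85 36 36 36 36 36 36 ∥ 3a 13 df eb.
Inner hash: sum = 133+54+54+54+54+54+54+58+19+223+235 = 992 → 03 e0.
Outer input = (K'⊕opad) ∥ inner = ef 5c 5c 5c 5c 5c 5c ∥ 03 e0.
Outer hash (tag): sum = 239+92+92+92+92+92+92+3+224 = 1018 → 03 fa.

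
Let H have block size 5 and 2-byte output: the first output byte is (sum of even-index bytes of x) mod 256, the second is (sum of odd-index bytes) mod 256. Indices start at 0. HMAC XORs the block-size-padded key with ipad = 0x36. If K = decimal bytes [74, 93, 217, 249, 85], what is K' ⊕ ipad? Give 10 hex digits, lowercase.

Key decimal bytes [74, 93, 217, 249, 85] = 4a 5d d9 f9 55 is exactly B = 5 bytes: K' = 4a 5d d9 f9 55.
XOR each byte with 0x36: 4a⊕36=7c, 5d⊕36=6b, d9⊕36=ef, f9⊕36=cf, 55⊕36=63.

7c6befcf63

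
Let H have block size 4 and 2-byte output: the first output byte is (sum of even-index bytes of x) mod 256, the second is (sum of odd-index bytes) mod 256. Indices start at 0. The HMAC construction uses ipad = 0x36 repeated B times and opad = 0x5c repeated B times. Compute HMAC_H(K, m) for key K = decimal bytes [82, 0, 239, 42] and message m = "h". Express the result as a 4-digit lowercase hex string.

Key decimal bytes [82, 0, 239, 42] = 52 00 ef 2a is exactly B = 4 bytes: K' = 52 00 ef 2a.
K' ⊕ ipad = 64 36 d9 1c.  K' ⊕ opad = 0e 5c b3 76.
Inner input = (K'⊕ipad) ∥ m = 64 36 d9 1c ∥ 68.
Inner hash: even-index sum = 421 mod 256 = 165; odd-index sum = 82 mod 256 = 82 → a5 52.
Outer input = (K'⊕opad) ∥ inner = 0e 5c b3 76 ∥ a5 52.
Outer hash (tag): even-index sum = 358 mod 256 = 102; odd-index sum = 292 mod 256 = 36 → 66 24.

6624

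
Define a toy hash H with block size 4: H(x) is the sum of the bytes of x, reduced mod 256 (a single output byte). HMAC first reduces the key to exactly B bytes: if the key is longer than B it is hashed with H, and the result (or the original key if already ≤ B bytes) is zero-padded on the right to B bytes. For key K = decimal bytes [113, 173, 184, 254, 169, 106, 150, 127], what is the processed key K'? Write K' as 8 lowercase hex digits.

|K| = 8 > B = 4, so first hash the key.
H(K): sum = 113+173+184+254+169+106+150+127 = 1276; mod 256 = 252 → fc.
Zero-pad H(K) = fc to 4 bytes: K' = fc 00 00 00.

fc000000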